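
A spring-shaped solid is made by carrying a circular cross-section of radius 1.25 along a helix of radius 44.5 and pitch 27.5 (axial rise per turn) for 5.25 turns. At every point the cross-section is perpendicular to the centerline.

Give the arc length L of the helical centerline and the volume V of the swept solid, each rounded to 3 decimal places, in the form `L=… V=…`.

L=1474.992 V=7240.350

2πR = 2π·44.5 = 279.601746
per-turn = √(279.601746² + 27.5²) = √(78177.1365 + 756.25) = √78933.3865 = 280.950861
L = 5.25 × 280.950861 = 1474.992022
V = π·1.25² × L = 4.908739 × 1474.992022 = 7240.350156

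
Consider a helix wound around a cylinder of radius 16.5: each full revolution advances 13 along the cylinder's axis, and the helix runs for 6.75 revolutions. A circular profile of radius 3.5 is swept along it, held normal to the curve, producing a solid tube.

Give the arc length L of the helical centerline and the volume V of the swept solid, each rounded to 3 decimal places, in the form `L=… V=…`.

2πR = 2π·16.5 = 103.672558
per-turn = √(103.672558² + 13²) = √(10747.9992 + 169) = √10916.9992 = 104.484445
L = 6.75 × 104.484445 = 705.270002
V = π·3.5² × L = 38.484510 × 705.270002 = 27141.970449

L=705.270 V=27141.970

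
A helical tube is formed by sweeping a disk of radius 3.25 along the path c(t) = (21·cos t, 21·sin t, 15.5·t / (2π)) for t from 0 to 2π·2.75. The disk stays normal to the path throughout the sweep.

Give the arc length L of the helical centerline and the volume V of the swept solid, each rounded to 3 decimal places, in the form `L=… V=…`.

2πR = 2π·21 = 131.946891
per-turn = √(131.946891² + 15.5²) = √(17409.9822 + 240.25) = √17650.2322 = 132.854176
L = 2.75 × 132.854176 = 365.348985
V = π·3.25² × L = 33.183072 × 365.348985 = 12123.401817

L=365.349 V=12123.402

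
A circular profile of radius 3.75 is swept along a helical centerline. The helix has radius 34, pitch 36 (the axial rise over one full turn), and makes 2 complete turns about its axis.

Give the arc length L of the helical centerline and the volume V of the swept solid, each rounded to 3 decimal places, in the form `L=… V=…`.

L=433.281 V=19141.757

2πR = 2π·34 = 213.628300
per-turn = √(213.628300² + 36²) = √(45637.0508 + 1296) = √46933.0508 = 216.640372
L = 2 × 216.640372 = 433.280744
V = π·3.75² × L = 44.178647 × 433.280744 = 19141.756901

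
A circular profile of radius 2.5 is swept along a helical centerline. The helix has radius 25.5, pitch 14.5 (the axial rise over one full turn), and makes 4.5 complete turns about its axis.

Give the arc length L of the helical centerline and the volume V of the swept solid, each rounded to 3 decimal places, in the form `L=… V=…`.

2πR = 2π·25.5 = 160.221225
per-turn = √(160.221225² + 14.5²) = √(25670.8410 + 210.25) = √25881.0910 = 160.876011
L = 4.5 × 160.876011 = 723.942051
V = π·2.5² × L = 19.634954 × 723.942051 = 14214.568938

L=723.942 V=14214.569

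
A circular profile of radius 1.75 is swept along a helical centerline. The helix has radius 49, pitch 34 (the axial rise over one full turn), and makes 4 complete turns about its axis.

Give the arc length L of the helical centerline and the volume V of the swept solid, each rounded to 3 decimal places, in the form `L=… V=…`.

2πR = 2π·49 = 307.876080
per-turn = √(307.876080² + 34²) = √(94787.6807 + 1156) = √95943.6807 = 309.747769
L = 4 × 309.747769 = 1238.991078
V = π·1.75² × L = 9.621128 × 1238.991078 = 11920.491132

L=1238.991 V=11920.491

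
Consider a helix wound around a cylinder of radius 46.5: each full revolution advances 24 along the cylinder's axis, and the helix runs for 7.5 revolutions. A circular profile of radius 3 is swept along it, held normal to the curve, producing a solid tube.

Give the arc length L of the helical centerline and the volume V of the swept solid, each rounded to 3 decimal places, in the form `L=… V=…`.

L=2198.641 V=62165.122

2πR = 2π·46.5 = 292.168117
per-turn = √(292.168117² + 24²) = √(85362.2085 + 576) = √85938.2085 = 293.152193
L = 7.5 × 293.152193 = 2198.641450
V = π·3² × L = 28.274334 × 2198.641450 = 62165.122448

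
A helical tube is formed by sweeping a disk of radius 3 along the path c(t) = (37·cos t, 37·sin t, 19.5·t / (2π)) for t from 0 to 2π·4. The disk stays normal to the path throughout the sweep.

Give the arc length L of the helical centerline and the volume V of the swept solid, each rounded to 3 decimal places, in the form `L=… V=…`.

2πR = 2π·37 = 232.477856
per-turn = √(232.477856² + 19.5²) = √(54045.9537 + 380.25) = √54426.2037 = 233.294243
L = 4 × 233.294243 = 933.176971
V = π·3² × L = 28.274334 × 933.176971 = 26384.957249

L=933.177 V=26384.957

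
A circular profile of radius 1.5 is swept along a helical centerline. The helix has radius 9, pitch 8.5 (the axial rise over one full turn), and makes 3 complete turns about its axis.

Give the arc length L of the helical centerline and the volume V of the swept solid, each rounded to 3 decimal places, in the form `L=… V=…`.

L=171.552 V=1212.628

2πR = 2π·9 = 56.548668
per-turn = √(56.548668² + 8.5²) = √(3197.7518 + 72.25) = √3270.0018 = 57.183930
L = 3 × 57.183930 = 171.551789
V = π·1.5² × L = 7.068583 × 171.551789 = 1212.628143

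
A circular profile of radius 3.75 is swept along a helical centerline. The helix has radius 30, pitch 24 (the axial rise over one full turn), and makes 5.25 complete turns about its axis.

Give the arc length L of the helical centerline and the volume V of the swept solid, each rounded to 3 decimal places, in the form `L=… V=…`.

2πR = 2π·30 = 188.495559
per-turn = √(188.495559² + 24²) = √(35530.5758 + 576) = √36106.5758 = 190.017304
L = 5.25 × 190.017304 = 997.590846
V = π·3.75² × L = 44.178647 × 997.590846 = 44072.213543

L=997.591 V=44072.214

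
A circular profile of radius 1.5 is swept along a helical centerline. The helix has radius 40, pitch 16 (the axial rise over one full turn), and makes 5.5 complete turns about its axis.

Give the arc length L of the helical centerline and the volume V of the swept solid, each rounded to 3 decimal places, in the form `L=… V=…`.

2πR = 2π·40 = 251.327412
per-turn = √(251.327412² + 16²) = √(63165.4682 + 256) = √63421.4682 = 251.836193
L = 5.5 × 251.836193 = 1385.099062
V = π·1.5² × L = 7.068583 × 1385.099062 = 9790.688336

L=1385.099 V=9790.688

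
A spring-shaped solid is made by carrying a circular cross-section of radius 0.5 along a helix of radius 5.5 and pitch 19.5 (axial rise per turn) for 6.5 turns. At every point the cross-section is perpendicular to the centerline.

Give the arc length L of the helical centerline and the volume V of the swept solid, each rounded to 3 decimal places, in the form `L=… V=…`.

2πR = 2π·5.5 = 34.557519
per-turn = √(34.557519² + 19.5²) = √(1194.2221 + 380.25) = √1574.4721 = 39.679619
L = 6.5 × 39.679619 = 257.917521
V = π·0.5² × L = 0.785398 × 257.917521 = 202.567947

L=257.918 V=202.568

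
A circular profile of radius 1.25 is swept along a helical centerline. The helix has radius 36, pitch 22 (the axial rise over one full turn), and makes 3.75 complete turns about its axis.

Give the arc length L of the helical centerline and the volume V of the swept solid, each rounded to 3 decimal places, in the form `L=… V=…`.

L=852.233 V=4183.387

2πR = 2π·36 = 226.194671
per-turn = √(226.194671² + 22²) = √(51164.0292 + 484) = √51648.0292 = 227.262028
L = 3.75 × 227.262028 = 852.232604
V = π·1.25² × L = 4.908739 × 852.232604 = 4183.387011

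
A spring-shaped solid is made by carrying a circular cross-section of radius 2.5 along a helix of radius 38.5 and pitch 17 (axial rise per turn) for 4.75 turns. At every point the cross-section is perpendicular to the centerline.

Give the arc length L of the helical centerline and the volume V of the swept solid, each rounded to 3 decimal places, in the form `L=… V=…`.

L=1151.871 V=22616.942

2πR = 2π·38.5 = 241.902634
per-turn = √(241.902634² + 17²) = √(58516.8845 + 289) = √58805.8845 = 242.499246
L = 4.75 × 242.499246 = 1151.871420
V = π·2.5² × L = 19.634954 × 1151.871420 = 22616.942449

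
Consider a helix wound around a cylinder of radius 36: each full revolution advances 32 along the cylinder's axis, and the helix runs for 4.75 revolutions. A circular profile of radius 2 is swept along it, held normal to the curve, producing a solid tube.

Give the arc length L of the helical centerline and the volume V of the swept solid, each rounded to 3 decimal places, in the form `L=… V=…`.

2πR = 2π·36 = 226.194671
per-turn = √(226.194671² + 32²) = √(51164.0292 + 1024) = √52188.0292 = 228.446994
L = 4.75 × 228.446994 = 1085.123223
V = π·2² × L = 12.566371 × 1085.123223 = 13636.060583

L=1085.123 V=13636.061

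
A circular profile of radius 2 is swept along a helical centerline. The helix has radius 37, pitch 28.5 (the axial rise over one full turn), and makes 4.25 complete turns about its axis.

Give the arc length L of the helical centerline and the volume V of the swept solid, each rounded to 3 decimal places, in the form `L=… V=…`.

2πR = 2π·37 = 232.477856
per-turn = √(232.477856² + 28.5²) = √(54045.9537 + 812.25) = √54858.2037 = 234.218282
L = 4.25 × 234.218282 = 995.427699
V = π·2² × L = 12.566371 × 995.427699 = 12508.913388

L=995.428 V=12508.913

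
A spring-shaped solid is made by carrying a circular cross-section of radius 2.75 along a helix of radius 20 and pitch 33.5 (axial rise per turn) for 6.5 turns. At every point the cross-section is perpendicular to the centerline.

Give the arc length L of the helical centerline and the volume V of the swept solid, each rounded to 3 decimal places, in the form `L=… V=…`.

2πR = 2π·20 = 125.663706
per-turn = √(125.663706² + 33.5²) = √(15791.3670 + 1122.25) = √16913.6170 = 130.052363
L = 6.5 × 130.052363 = 845.340357
V = π·2.75² × L = 23.758294 × 845.340357 = 20083.845118

L=845.340 V=20083.845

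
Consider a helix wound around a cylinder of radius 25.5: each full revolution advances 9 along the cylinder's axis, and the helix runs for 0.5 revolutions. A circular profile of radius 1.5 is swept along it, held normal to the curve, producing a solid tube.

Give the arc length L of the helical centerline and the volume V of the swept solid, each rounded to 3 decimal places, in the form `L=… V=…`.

L=80.237 V=567.161

2πR = 2π·25.5 = 160.221225
per-turn = √(160.221225² + 9²) = √(25670.8410 + 81) = √25751.8410 = 160.473802
L = 0.5 × 160.473802 = 80.236901
V = π·1.5² × L = 7.068583 × 80.236901 = 567.161231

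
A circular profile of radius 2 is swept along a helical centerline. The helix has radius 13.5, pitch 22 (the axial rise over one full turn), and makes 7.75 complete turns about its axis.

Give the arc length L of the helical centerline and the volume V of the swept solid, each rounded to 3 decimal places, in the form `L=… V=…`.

L=679.129 V=8534.189

2πR = 2π·13.5 = 84.823002
per-turn = √(84.823002² + 22²) = √(7194.9416 + 484) = √7678.9416 = 87.629570
L = 7.75 × 87.629570 = 679.129171
V = π·2² × L = 12.566371 × 679.129171 = 8534.188853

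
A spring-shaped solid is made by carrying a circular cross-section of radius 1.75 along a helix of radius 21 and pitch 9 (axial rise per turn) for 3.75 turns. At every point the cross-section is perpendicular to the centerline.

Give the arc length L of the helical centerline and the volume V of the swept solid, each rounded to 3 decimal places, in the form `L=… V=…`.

L=495.951 V=4771.603

2πR = 2π·21 = 131.946891
per-turn = √(131.946891² + 9²) = √(17409.9822 + 81) = √17490.9822 = 132.253477
L = 3.75 × 132.253477 = 495.950539
V = π·1.75² × L = 9.621128 × 495.950539 = 4771.603366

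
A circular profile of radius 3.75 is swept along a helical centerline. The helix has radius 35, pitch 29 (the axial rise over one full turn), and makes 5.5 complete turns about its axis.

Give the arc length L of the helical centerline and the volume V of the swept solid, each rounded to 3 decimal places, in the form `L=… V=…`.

L=1219.985 V=53897.267

2πR = 2π·35 = 219.911486
per-turn = √(219.911486² + 29²) = √(48361.0616 + 841) = √49202.0616 = 221.815377
L = 5.5 × 221.815377 = 1219.984575
V = π·3.75² × L = 44.178647 × 1219.984575 = 53897.267491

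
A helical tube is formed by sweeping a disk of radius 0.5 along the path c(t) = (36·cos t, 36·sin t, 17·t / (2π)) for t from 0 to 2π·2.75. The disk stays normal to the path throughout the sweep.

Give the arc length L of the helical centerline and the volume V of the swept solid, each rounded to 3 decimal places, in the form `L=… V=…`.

L=623.790 V=489.923

2πR = 2π·36 = 226.194671
per-turn = √(226.194671² + 17²) = √(51164.0292 + 289) = √51453.0292 = 226.832602
L = 2.75 × 226.832602 = 623.789655
V = π·0.5² × L = 0.785398 × 623.789655 = 489.923249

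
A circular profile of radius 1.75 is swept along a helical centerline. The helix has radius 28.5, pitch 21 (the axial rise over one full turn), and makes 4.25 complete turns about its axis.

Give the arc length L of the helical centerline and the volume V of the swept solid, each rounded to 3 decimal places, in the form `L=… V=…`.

L=766.266 V=7372.345

2πR = 2π·28.5 = 179.070781
per-turn = √(179.070781² + 21²) = √(32066.3447 + 441) = √32507.3447 = 180.297933
L = 4.25 × 180.297933 = 766.266216
V = π·1.75² × L = 9.621128 × 766.266216 = 7372.344963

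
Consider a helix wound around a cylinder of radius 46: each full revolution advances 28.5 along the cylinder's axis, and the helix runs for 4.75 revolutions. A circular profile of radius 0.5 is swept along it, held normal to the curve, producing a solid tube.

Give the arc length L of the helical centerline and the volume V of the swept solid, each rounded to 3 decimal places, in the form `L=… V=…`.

2πR = 2π·46 = 289.026524
per-turn = √(289.026524² + 28.5²) = √(83536.3317 + 812.25) = √84348.5817 = 290.428273
L = 4.75 × 290.428273 = 1379.534296
V = π·0.5² × L = 0.785398 × 1379.534296 = 1083.483702

L=1379.534 V=1083.484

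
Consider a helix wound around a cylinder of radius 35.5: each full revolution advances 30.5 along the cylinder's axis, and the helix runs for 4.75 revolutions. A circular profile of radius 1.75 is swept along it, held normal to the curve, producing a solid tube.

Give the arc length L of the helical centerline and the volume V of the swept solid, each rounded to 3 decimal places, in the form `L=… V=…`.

2πR = 2π·35.5 = 223.053078
per-turn = √(223.053078² + 30.5²) = √(49752.6758 + 930.25) = √50682.9258 = 225.128687
L = 4.75 × 225.128687 = 1069.361264
V = π·1.75² × L = 9.621128 × 1069.361264 = 10288.461067

L=1069.361 V=10288.461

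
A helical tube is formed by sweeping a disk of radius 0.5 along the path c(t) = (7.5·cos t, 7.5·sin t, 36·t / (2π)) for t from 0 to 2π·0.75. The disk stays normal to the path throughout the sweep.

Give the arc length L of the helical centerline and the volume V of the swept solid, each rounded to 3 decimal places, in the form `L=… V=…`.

L=44.476 V=34.931

2πR = 2π·7.5 = 47.123890
per-turn = √(47.123890² + 36²) = √(2220.6610 + 1296) = √3516.6610 = 59.301442
L = 0.75 × 59.301442 = 44.476081
V = π·0.5² × L = 0.785398 × 44.476081 = 34.931433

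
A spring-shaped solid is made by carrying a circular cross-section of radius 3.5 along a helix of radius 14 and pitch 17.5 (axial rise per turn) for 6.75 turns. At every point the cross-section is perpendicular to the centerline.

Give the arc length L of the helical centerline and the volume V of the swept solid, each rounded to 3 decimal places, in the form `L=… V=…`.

L=605.397 V=23298.411

2πR = 2π·14 = 87.964594
per-turn = √(87.964594² + 17.5²) = √(7737.7699 + 306.25) = √8044.0199 = 89.688460
L = 6.75 × 89.688460 = 605.397105
V = π·3.5² × L = 38.484510 × 605.397105 = 23298.410936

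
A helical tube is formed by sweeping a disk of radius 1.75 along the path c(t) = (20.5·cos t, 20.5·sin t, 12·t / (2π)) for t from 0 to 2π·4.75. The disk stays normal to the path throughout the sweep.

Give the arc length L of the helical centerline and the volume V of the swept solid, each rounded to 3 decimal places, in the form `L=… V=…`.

L=614.475 V=5911.939

2πR = 2π·20.5 = 128.805299
per-turn = √(128.805299² + 12²) = √(16590.8050 + 144) = √16734.8050 = 129.363074
L = 4.75 × 129.363074 = 614.474603
V = π·1.75² × L = 9.621128 × 614.474603 = 5911.938502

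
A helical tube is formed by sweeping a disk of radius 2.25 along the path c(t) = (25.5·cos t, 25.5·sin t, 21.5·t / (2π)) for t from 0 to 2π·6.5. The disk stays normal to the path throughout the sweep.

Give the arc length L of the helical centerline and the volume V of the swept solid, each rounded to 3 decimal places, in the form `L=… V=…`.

2πR = 2π·25.5 = 160.221225
per-turn = √(160.221225² + 21.5²) = √(25670.8410 + 462.25) = √26133.0910 = 161.657326
L = 6.5 × 161.657326 = 1050.772619
V = π·2.25² × L = 15.904313 × 1050.772619 = 16711.816423

L=1050.773 V=16711.816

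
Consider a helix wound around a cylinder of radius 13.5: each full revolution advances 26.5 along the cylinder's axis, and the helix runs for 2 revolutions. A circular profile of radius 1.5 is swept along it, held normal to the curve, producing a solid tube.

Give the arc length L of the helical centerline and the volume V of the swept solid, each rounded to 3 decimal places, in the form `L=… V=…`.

2πR = 2π·13.5 = 84.823002
per-turn = √(84.823002² + 26.5²) = √(7194.9416 + 702.25) = √7897.1916 = 88.866144
L = 2 × 88.866144 = 177.732289
V = π·1.5² × L = 7.068583 × 177.732289 = 1256.315518

L=177.732 V=1256.316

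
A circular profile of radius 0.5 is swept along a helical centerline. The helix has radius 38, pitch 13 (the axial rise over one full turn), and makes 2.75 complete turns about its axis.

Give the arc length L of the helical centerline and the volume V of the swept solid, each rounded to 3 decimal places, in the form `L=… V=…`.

L=657.565 V=516.451

2πR = 2π·38 = 238.761042
per-turn = √(238.761042² + 13²) = √(57006.8350 + 169) = √57175.8350 = 239.114690
L = 2.75 × 239.114690 = 657.565398
V = π·0.5² × L = 0.785398 × 657.565398 = 516.450656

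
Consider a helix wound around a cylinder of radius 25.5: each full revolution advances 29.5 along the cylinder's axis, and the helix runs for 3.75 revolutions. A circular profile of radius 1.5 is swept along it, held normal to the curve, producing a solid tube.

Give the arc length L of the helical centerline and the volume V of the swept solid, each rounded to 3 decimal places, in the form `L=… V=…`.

2πR = 2π·25.5 = 160.221225
per-turn = √(160.221225² + 29.5²) = √(25670.8410 + 870.25) = √26541.0910 = 162.914367
L = 3.75 × 162.914367 = 610.928877
V = π·1.5² × L = 7.068583 × 610.928877 = 4318.401762

L=610.929 V=4318.402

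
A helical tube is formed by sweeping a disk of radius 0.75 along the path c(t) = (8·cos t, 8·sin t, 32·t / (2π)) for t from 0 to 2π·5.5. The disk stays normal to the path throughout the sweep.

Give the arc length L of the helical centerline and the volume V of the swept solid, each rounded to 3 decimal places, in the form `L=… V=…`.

L=327.729 V=579.145

2πR = 2π·8 = 50.265482
per-turn = √(50.265482² + 32²) = √(2526.6187 + 1024) = √3550.6187 = 59.587068
L = 5.5 × 59.587068 = 327.728876
V = π·0.75² × L = 1.767146 × 327.728876 = 579.144730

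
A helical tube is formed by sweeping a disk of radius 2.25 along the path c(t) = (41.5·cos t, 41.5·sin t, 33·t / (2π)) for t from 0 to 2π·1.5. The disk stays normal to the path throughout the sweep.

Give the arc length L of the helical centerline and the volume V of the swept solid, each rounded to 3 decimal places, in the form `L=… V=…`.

2πR = 2π·41.5 = 260.752190
per-turn = √(260.752190² + 33²) = √(67991.7047 + 1089) = √69080.7047 = 262.832085
L = 1.5 × 262.832085 = 394.248127
V = π·2.25² × L = 15.904313 × 394.248127 = 6270.245536

L=394.248 V=6270.246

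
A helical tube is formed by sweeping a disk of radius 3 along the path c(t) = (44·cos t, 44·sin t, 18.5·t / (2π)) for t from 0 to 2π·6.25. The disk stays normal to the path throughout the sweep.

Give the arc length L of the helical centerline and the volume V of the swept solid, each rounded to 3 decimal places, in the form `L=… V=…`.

2πR = 2π·44 = 276.460154
per-turn = √(276.460154² + 18.5²) = √(76430.2165 + 342.25) = √76772.4665 = 277.078448
L = 6.25 × 277.078448 = 1731.740302
V = π·3² × L = 28.274334 × 1731.740302 = 48963.803483

L=1731.740 V=48963.803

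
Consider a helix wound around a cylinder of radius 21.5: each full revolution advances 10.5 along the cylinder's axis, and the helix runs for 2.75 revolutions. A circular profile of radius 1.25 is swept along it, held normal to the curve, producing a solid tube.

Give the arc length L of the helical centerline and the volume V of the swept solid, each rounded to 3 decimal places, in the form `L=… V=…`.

L=372.614 V=1829.064

2πR = 2π·21.5 = 135.088484
per-turn = √(135.088484² + 10.5²) = √(18248.8985 + 110.25) = √18359.1485 = 135.495936
L = 2.75 × 135.495936 = 372.613823
V = π·1.25² × L = 4.908739 × 372.613823 = 1829.063825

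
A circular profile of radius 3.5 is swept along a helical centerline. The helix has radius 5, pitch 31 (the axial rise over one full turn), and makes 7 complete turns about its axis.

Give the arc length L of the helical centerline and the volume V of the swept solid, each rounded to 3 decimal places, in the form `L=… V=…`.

2πR = 2π·5 = 31.415927
per-turn = √(31.415927² + 31²) = √(986.9604 + 961) = √1947.9604 = 44.135705
L = 7 × 44.135705 = 308.949934
V = π·3.5² × L = 38.484510 × 308.949934 = 11889.786817

L=308.950 V=11889.787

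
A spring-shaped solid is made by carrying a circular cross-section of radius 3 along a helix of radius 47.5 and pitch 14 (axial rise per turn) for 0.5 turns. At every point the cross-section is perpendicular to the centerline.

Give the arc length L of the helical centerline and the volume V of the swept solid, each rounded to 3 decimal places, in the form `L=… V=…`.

L=149.390 V=4223.895

2πR = 2π·47.5 = 298.451302
per-turn = √(298.451302² + 14²) = √(89073.1797 + 196) = √89269.1797 = 298.779483
L = 0.5 × 298.779483 = 149.389742
V = π·3² × L = 28.274334 × 149.389742 = 4223.895436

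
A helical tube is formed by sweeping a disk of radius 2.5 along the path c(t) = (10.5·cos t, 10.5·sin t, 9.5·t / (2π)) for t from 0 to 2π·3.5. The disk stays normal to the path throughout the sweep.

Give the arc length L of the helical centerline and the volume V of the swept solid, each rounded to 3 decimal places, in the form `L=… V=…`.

L=233.289 V=4580.614

2πR = 2π·10.5 = 65.973446
per-turn = √(65.973446² + 9.5²) = √(4352.4955 + 90.25) = √4442.7455 = 66.653924
L = 3.5 × 66.653924 = 233.288733
V = π·2.5² × L = 19.634954 × 233.288733 = 4580.613558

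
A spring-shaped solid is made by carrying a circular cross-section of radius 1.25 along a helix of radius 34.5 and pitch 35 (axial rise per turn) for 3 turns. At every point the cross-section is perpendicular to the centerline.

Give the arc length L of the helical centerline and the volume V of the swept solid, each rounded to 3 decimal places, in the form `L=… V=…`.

L=658.732 V=3233.543

2πR = 2π·34.5 = 216.769893
per-turn = √(216.769893² + 35²) = √(46989.1866 + 1225) = √48214.1866 = 219.577291
L = 3 × 219.577291 = 658.731872
V = π·1.25² × L = 4.908739 × 658.731872 = 3233.542514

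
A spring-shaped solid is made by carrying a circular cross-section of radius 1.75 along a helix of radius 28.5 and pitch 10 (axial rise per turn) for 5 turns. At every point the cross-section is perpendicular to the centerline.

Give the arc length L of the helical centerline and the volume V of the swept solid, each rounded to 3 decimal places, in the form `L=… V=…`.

L=896.749 V=8627.736

2πR = 2π·28.5 = 179.070781
per-turn = √(179.070781² + 10²) = √(32066.3447 + 100) = √32166.3447 = 179.349783
L = 5 × 179.349783 = 896.748916
V = π·1.75² × L = 9.621128 × 896.748916 = 8627.735653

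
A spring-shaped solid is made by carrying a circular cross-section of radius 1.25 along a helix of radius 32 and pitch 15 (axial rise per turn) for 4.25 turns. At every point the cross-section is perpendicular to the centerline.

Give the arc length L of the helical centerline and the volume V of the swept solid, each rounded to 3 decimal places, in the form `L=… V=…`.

L=856.888 V=4206.239

2πR = 2π·32 = 201.061930
per-turn = √(201.061930² + 15²) = √(40425.8996 + 225) = √40650.8996 = 201.620683
L = 4.25 × 201.620683 = 856.887901
V = π·1.25² × L = 4.908739 × 856.887901 = 4206.238647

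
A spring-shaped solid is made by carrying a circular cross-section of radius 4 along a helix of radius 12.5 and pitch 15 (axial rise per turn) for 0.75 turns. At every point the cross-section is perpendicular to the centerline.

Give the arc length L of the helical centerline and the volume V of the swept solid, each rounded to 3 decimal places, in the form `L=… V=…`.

L=59.970 V=3014.398

2πR = 2π·12.5 = 78.539816
per-turn = √(78.539816² + 15²) = √(6168.5028 + 225) = √6393.5028 = 79.959382
L = 0.75 × 79.959382 = 59.969536
V = π·4² × L = 50.265482 × 59.969536 = 3014.397680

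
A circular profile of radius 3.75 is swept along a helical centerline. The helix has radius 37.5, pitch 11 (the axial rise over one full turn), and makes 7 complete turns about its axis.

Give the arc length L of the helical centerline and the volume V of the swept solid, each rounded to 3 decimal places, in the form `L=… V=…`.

2πR = 2π·37.5 = 235.619449
per-turn = √(235.619449² + 11²) = √(55516.5248 + 121) = √55637.5248 = 235.876079
L = 7 × 235.876079 = 1651.132555
V = π·3.75² × L = 44.178647 × 1651.132555 = 72944.801772

L=1651.133 V=72944.802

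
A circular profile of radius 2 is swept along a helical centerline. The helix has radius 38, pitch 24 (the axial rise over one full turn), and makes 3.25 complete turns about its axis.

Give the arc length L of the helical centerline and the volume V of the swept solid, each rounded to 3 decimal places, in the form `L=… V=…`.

L=779.884 V=9800.308

2πR = 2π·38 = 238.761042
per-turn = √(238.761042² + 24²) = √(57006.8350 + 576) = √57582.8350 = 239.964237
L = 3.25 × 239.964237 = 779.883770
V = π·2² × L = 12.566371 × 779.883770 = 9800.308492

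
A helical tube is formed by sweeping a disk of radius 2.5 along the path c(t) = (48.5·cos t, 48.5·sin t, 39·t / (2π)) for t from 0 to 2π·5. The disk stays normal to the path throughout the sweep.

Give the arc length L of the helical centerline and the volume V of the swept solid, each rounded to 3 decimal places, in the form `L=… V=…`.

2πR = 2π·48.5 = 304.734487
per-turn = √(304.734487² + 39²) = √(92863.1078 + 1521) = √94384.1078 = 307.219966
L = 5 × 307.219966 = 1536.099832
V = π·2.5² × L = 19.634954 × 1536.099832 = 30161.249680

L=1536.100 V=30161.250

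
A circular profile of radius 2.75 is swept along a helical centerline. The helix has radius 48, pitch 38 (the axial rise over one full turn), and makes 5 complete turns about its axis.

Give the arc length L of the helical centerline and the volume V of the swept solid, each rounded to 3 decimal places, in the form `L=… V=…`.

2πR = 2π·48 = 301.592895
per-turn = √(301.592895² + 38²) = √(90958.2742 + 1444) = √92402.2742 = 303.977424
L = 5 × 303.977424 = 1519.887119
V = π·2.75² × L = 23.758294 × 1519.887119 = 36109.925689

L=1519.887 V=36109.926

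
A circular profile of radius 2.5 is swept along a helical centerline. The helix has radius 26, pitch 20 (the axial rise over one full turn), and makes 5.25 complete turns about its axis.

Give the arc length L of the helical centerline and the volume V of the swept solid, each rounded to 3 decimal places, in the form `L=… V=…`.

2πR = 2π·26 = 163.362818
per-turn = √(163.362818² + 20²) = √(26687.4103 + 400) = √27087.4103 = 164.582533
L = 5.25 × 164.582533 = 864.058300
V = π·2.5² × L = 19.634954 × 864.058300 = 16965.745054

L=864.058 V=16965.745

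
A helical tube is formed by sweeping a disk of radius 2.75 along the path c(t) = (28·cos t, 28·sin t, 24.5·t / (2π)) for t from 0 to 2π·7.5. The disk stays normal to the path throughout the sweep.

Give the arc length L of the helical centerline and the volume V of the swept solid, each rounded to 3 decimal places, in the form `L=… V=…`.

2πR = 2π·28 = 175.929189
per-turn = √(175.929189² + 24.5²) = √(30951.0794 + 600.25) = √31551.3294 = 177.626939
L = 7.5 × 177.626939 = 1332.202041
V = π·2.75² × L = 23.758294 × 1332.202041 = 31650.848355

L=1332.202 V=31650.848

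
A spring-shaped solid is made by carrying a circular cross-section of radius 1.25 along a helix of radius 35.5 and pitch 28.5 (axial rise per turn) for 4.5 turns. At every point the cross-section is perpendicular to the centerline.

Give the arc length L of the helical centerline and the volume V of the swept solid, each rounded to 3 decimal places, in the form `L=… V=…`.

2πR = 2π·35.5 = 223.053078
per-turn = √(223.053078² + 28.5²) = √(49752.6758 + 812.25) = √50564.9258 = 224.866462
L = 4.5 × 224.866462 = 1011.899080
V = π·1.25² × L = 4.908739 × 1011.899080 = 4967.147991

L=1011.899 V=4967.148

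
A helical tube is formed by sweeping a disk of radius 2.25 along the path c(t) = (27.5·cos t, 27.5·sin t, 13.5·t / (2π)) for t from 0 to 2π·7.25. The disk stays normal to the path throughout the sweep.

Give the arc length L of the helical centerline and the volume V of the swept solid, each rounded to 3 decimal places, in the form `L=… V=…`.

2πR = 2π·27.5 = 172.787596
per-turn = √(172.787596² + 13.5²) = √(29855.5533 + 182.25) = √30037.8033 = 173.314175
L = 7.25 × 173.314175 = 1256.527770
V = π·2.25² × L = 15.904313 × 1256.527770 = 19984.210706

L=1256.528 V=19984.211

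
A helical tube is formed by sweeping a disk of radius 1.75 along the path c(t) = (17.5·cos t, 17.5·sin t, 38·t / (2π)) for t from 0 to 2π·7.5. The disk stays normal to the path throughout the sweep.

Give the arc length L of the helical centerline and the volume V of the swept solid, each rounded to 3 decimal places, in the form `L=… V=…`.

2πR = 2π·17.5 = 109.955743
per-turn = √(109.955743² + 38²) = √(12090.2654 + 1444) = √13534.2654 = 116.336862
L = 7.5 × 116.336862 = 872.526463
V = π·1.75² × L = 9.621128 × 872.526463 = 8394.688347

L=872.526 V=8394.688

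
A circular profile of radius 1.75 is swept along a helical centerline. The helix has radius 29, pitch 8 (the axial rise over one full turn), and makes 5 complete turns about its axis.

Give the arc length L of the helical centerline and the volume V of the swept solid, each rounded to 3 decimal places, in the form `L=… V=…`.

2πR = 2π·29 = 182.212374
per-turn = √(182.212374² + 8²) = √(33201.3492 + 64) = √33265.3492 = 182.387909
L = 5 × 182.387909 = 911.939543
V = π·1.75² × L = 9.621128 × 911.939543 = 8773.886617

L=911.940 V=8773.887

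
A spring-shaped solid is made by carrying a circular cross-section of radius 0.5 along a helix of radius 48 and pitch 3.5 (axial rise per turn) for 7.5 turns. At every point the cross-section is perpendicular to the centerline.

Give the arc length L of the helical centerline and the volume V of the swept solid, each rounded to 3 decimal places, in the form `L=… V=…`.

2πR = 2π·48 = 301.592895
per-turn = √(301.592895² + 3.5²) = √(90958.2742 + 12.25) = √90970.5242 = 301.613203
L = 7.5 × 301.613203 = 2262.099022
V = π·0.5² × L = 0.785398 × 2262.099022 = 1776.648417

L=2262.099 V=1776.648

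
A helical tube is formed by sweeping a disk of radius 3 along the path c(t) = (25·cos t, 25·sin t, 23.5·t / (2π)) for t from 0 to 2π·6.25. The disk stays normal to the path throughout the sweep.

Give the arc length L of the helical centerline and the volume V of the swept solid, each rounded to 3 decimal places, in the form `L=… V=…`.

L=992.674 V=28067.184

2πR = 2π·25 = 157.079633
per-turn = √(157.079633² + 23.5²) = √(24674.0110 + 552.25) = √25226.2610 = 158.827772
L = 6.25 × 158.827772 = 992.673572
V = π·3² × L = 28.274334 × 992.673572 = 28067.184009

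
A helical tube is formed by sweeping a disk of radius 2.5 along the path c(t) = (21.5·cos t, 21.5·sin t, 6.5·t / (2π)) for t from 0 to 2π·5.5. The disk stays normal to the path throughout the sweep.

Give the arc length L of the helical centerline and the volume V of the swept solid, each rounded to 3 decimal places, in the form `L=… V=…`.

L=743.846 V=14605.387

2πR = 2π·21.5 = 135.088484
per-turn = √(135.088484² + 6.5²) = √(18248.8985 + 42.25) = √18291.1485 = 135.244773
L = 5.5 × 135.244773 = 743.846250
V = π·2.5² × L = 19.634954 × 743.846250 = 14605.386960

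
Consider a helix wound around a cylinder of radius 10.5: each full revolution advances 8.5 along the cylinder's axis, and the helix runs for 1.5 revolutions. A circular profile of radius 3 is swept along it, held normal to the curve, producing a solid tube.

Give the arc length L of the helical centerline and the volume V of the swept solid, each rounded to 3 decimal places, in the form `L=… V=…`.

2πR = 2π·10.5 = 65.973446
per-turn = √(65.973446² + 8.5²) = √(4352.4955 + 72.25) = √4424.7455 = 66.518761
L = 1.5 × 66.518761 = 99.778141
V = π·3² × L = 28.274334 × 99.778141 = 2821.160479

L=99.778 V=2821.160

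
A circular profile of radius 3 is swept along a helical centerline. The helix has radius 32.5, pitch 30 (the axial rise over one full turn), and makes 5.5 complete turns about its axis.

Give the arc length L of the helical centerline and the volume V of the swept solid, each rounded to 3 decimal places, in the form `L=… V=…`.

L=1135.175 V=32096.315

2πR = 2π·32.5 = 204.203522
per-turn = √(204.203522² + 30²) = √(41699.0786 + 900) = √42599.0786 = 206.395442
L = 5.5 × 206.395442 = 1135.174933
V = π·3² × L = 28.274334 × 1135.174933 = 32096.315058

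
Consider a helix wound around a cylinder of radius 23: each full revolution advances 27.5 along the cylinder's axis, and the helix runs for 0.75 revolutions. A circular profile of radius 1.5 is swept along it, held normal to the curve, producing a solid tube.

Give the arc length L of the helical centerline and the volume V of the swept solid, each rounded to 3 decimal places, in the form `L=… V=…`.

L=110.330 V=779.876

2πR = 2π·23 = 144.513262
per-turn = √(144.513262² + 27.5²) = √(20884.0829 + 756.25) = √21640.3329 = 147.106536
L = 0.75 × 147.106536 = 110.329902
V = π·1.5² × L = 7.068583 × 110.329902 = 779.876121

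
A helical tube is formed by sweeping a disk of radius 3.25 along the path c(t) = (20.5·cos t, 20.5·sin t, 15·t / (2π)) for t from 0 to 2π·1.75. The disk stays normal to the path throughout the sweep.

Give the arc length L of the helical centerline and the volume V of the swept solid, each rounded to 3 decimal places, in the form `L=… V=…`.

L=226.933 V=7530.321

2πR = 2π·20.5 = 128.805299
per-turn = √(128.805299² + 15²) = √(16590.8050 + 225) = √16815.8050 = 129.675769
L = 1.75 × 129.675769 = 226.932595
V = π·3.25² × L = 33.183072 × 226.932595 = 7530.320740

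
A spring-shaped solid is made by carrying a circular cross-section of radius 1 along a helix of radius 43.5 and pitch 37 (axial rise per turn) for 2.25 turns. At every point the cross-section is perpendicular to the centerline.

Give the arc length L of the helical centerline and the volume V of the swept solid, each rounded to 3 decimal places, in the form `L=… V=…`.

L=620.576 V=1949.597

2πR = 2π·43.5 = 273.318561
per-turn = √(273.318561² + 37²) = √(74703.0357 + 1369) = √76072.0357 = 275.811595
L = 2.25 × 275.811595 = 620.576088
V = π·1² × L = 3.141593 × 620.576088 = 1949.597279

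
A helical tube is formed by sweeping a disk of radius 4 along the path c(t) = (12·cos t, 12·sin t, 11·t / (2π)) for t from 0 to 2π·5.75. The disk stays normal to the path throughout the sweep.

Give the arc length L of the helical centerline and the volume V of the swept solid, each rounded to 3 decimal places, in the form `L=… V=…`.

L=438.129 V=22022.782

2πR = 2π·12 = 75.398224
per-turn = √(75.398224² + 11²) = √(5684.8921 + 121) = √5805.8921 = 76.196405
L = 5.75 × 76.196405 = 438.129329
V = π·4² × L = 50.265482 × 438.129329 = 22022.782089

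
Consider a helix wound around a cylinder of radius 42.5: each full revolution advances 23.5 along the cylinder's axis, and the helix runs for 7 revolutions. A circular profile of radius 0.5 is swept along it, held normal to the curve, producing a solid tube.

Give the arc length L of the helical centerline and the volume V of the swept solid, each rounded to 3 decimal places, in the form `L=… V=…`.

L=1876.472 V=1473.778

2πR = 2π·42.5 = 267.035376
per-turn = √(267.035376² + 23.5²) = √(71307.8918 + 552.25) = √71860.1418 = 268.067420
L = 7 × 268.067420 = 1876.471942
V = π·0.5² × L = 0.785398 × 1876.471942 = 1473.777617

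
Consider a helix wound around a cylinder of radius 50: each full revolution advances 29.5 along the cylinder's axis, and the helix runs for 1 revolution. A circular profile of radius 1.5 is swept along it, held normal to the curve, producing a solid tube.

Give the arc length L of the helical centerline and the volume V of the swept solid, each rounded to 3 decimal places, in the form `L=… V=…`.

2πR = 2π·50 = 314.159265
per-turn = √(314.159265² + 29.5²) = √(98696.0440 + 870.25) = √99566.2940 = 315.541271
L = 1 × 315.541271 = 315.541271
V = π·1.5² × L = 7.068583 × 315.541271 = 2230.429816

L=315.541 V=2230.430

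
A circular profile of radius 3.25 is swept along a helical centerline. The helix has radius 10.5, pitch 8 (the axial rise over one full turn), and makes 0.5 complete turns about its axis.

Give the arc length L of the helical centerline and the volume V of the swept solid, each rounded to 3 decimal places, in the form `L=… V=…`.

2πR = 2π·10.5 = 65.973446
per-turn = √(65.973446² + 8²) = √(4352.4955 + 64) = √4416.4955 = 66.456719
L = 0.5 × 66.456719 = 33.228360
V = π·3.25² × L = 33.183072 × 33.228360 = 1102.619064

L=33.228 V=1102.619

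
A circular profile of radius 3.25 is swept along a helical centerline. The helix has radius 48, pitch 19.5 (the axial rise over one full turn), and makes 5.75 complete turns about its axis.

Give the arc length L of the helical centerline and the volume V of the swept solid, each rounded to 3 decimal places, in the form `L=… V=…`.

L=1737.780 V=57664.886

2πR = 2π·48 = 301.592895
per-turn = √(301.592895² + 19.5²) = √(90958.2742 + 380.25) = √91338.5242 = 302.222640
L = 5.75 × 302.222640 = 1737.780180
V = π·3.25² × L = 33.183072 × 1737.780180 = 57664.885544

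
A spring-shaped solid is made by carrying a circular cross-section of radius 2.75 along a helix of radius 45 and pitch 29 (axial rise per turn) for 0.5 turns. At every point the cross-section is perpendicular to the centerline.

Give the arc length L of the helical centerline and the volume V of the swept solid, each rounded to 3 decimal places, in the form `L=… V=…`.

L=142.113 V=3376.370

2πR = 2π·45 = 282.743339
per-turn = √(282.743339² + 29²) = √(79943.7956 + 841) = √80784.7956 = 284.226662
L = 0.5 × 284.226662 = 142.113331
V = π·2.75² × L = 23.758294 × 142.113331 = 3376.370368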